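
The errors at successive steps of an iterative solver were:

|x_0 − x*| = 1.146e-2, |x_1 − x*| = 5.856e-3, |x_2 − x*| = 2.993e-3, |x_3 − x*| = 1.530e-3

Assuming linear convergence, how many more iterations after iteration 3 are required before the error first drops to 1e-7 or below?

15

Rate ρ ≈ |x_3 − x*|/|x_2 − x*| = 1.530e-3/2.993e-3 = 0.5112.
After j more steps, |x_{3+j} − x*| ≈ 1.530e-3·ρ^j; need ρ^j ≤ 1e-7/1.530e-3 = 6.53595e-05.
j ≥ ln(6.53595e-05)/ln(0.5112) = -9.6356/-0.67099 = 14.360.
So 15 more iterations are needed.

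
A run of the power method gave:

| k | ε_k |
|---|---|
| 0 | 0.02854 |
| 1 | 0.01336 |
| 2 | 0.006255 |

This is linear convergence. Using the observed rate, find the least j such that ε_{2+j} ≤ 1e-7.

Rate ρ ≈ ε_2/ε_1 = 0.006255/0.01336 = 0.4682.
After j more steps, ε_{2+j} ≈ 0.006255·ρ^j; need ρ^j ≤ 1e-7/0.006255 = 1.59872e-05.
j ≥ ln(1.59872e-05)/ln(0.4682) = -11.0437/-0.75886 = 14.553.
So 15 more iterations are needed.

15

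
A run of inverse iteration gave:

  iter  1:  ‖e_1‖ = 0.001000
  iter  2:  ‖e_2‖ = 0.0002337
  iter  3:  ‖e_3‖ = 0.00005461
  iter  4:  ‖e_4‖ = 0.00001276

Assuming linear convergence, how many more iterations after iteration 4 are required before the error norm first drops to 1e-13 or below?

Rate ρ ≈ ‖e_4‖/‖e_3‖ = 0.00001276/0.00005461 = 0.2337.
After j more steps, ‖e_{4+j}‖ ≈ 0.00001276·ρ^j; need ρ^j ≤ 1e-13/0.00001276 = 7.83699e-09.
j ≥ ln(7.83699e-09)/ln(0.2337) = -18.6644/-1.45372 = 12.839.
So 13 more iterations are needed.

13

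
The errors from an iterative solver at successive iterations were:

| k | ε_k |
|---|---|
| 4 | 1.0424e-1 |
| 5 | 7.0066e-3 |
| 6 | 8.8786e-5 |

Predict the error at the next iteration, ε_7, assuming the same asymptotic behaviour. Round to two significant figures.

First estimate the order: p ≈ ln(ε_6/ε_5) / ln(ε_5/ε_4) = ln(8.8786e-5/7.0066e-3)/ln(7.0066e-3/1.0424e-1) = ln(0.0126718)/ln(0.067216) ≈ 1.6180.
Then ε_7 ≈ ε_6·(ε_6/ε_5)^p = 8.8786e-5·(0.0126718)^1.6180 = 8.8786e-5·0.000851907 ≈ 7.564e-08.

7.6e-8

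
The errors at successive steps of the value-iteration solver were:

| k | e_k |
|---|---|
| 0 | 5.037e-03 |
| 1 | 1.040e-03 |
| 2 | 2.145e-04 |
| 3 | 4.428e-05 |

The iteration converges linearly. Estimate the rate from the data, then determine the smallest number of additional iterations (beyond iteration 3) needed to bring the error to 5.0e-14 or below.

14

Rate ρ ≈ e_3/e_2 = 4.428e-05/2.145e-04 = 0.2064.
After j more steps, e_{3+j} ≈ 4.428e-05·ρ^j; need ρ^j ≤ 5.0e-14/4.428e-05 = 1.12918e-09.
j ≥ ln(1.12918e-09)/ln(0.2064) = -20.6018/-1.57794 = 13.056.
So 14 more iterations are needed.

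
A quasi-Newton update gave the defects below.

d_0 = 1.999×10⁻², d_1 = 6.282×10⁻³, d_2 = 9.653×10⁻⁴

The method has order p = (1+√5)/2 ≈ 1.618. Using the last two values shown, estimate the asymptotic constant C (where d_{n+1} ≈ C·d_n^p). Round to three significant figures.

3.53

C ≈ d_2 / d_1^1.618
  = 9.653×10⁻⁴ / (6.282×10⁻³)^1.618
  = 9.653×10⁻⁴ / 0.00027373 ≈ 3.5265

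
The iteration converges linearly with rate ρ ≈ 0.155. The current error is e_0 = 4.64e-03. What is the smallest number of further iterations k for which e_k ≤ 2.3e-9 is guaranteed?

After k steps, e_k ≈ 4.64e-03·0.155^k.
Need 0.155^k ≤ 2.3e-9/4.64e-03 = 4.9569e-07.
k ≥ ln(4.9569e-07)/ln(0.155) = -14.5173/-1.86433 = 7.787.
Smallest integer k = 8.

8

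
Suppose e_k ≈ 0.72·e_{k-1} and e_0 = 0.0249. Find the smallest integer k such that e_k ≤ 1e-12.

73

After k steps, e_k ≈ 0.0249·0.72^k.
Need 0.72^k ≤ 1e-12/0.0249 = 4.01606e-11.
k ≥ ln(4.01606e-11)/ln(0.72) = -23.9381/-0.32850 = 72.871.
Smallest integer k = 73.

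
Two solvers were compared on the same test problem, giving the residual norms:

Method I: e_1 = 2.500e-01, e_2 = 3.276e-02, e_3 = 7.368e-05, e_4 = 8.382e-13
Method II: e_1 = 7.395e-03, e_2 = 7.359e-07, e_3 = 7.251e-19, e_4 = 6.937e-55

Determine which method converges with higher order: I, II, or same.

same

Method I: p ≈ ln(8.382e-13/7.368e-05)/ln(7.368e-05/3.276e-02) ≈ 3.00.
Method II: p ≈ ln(6.937e-55/7.251e-19)/ln(7.251e-19/7.359e-07) ≈ 3.00.
Both orders ≈ 3.0 — effectively the same.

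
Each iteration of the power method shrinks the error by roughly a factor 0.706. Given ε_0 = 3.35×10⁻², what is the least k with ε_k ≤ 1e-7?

37

After k steps, ε_k ≈ 3.35×10⁻²·0.706^k.
Need 0.706^k ≤ 1e-7/3.35×10⁻² = 2.98507e-06.
k ≥ ln(2.98507e-06)/ln(0.706) = -12.7219/-0.34814 = 36.542.
Smallest integer k = 37.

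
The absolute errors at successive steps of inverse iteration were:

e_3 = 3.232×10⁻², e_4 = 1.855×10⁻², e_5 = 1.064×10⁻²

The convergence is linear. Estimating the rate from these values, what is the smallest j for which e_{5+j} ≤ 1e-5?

Rate ρ ≈ e_5/e_4 = 1.064×10⁻²/1.855×10⁻² = 0.5736.
After j more steps, e_{5+j} ≈ 1.064×10⁻²·ρ^j; need ρ^j ≤ 1e-5/1.064×10⁻² = 0.00093985.
j ≥ ln(0.00093985)/ln(0.5736) = -6.9698/-0.55582 = 12.540.
So 13 more iterations are needed.

13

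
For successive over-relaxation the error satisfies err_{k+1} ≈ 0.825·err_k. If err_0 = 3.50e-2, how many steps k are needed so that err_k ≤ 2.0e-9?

After k steps, err_k ≈ 3.50e-2·0.825^k.
Need 0.825^k ≤ 2.0e-9/3.50e-2 = 5.71429e-08.
k ≥ ln(5.71429e-08)/ln(0.825) = -16.6777/-0.19237 = 86.696.
Smallest integer k = 87.

87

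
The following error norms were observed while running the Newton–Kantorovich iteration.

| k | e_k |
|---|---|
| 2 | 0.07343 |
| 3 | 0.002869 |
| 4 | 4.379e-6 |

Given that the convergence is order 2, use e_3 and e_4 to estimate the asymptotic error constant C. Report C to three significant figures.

C ≈ e_4 / e_3^2
  = 4.379e-6 / (0.002869)^2
  = 4.379e-6 / 8.23116e-06 ≈ 0.532

0.532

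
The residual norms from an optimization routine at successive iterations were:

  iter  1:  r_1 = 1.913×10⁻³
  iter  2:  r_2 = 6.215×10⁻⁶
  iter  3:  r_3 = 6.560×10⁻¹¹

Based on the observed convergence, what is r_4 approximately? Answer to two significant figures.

First estimate the order: p ≈ ln(r_3/r_2) / ln(r_2/r_1) = ln(6.560×10⁻¹¹/6.215×10⁻⁶)/ln(6.215×10⁻⁶/1.913×10⁻³) = ln(1.05551e-05)/ln(0.00324882) ≈ 2.0000.
Then r_4 ≈ r_3·(r_3/r_2)^p = 6.560×10⁻¹¹·(1.05551e-05)^2.0000 = 6.560×10⁻¹¹·1.1141e-10 ≈ 7.308e-21.

7.3e-21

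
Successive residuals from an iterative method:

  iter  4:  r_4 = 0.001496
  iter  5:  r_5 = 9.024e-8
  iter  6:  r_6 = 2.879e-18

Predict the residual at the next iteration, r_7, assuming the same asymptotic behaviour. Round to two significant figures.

First estimate the order: p ≈ ln(r_6/r_5) / ln(r_5/r_4) = ln(2.879e-18/9.024e-8)/ln(9.024e-8/0.001496) = ln(3.19038e-11)/ln(6.03209e-05) ≈ 2.4875.
Then r_7 ≈ r_6·(r_6/r_5)^p = 2.879e-18·(3.19038e-11)^2.4875 = 2.879e-18·7.77693e-27 ≈ 2.239e-44.

2.2e-44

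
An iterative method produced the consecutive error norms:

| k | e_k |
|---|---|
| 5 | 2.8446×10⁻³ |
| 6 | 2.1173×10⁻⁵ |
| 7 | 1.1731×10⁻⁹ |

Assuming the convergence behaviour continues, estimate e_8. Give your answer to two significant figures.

First estimate the order: p ≈ ln(e_7/e_6) / ln(e_6/e_5) = ln(1.1731×10⁻⁹/2.1173×10⁻⁵)/ln(2.1173×10⁻⁵/2.8446×10⁻³) = ln(5.54055e-05)/ln(0.00744323) ≈ 2.0000.
Then e_8 ≈ e_7·(e_7/e_6)^p = 1.1731×10⁻⁹·(5.54055e-05)^2.0000 = 1.1731×10⁻⁹·3.06977e-09 ≈ 3.601e-18.

3.6e-18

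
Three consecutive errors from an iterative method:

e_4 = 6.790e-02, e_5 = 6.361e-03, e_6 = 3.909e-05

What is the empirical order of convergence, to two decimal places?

p ≈ ln(e_6/e_5) / ln(e_5/e_4)
  = ln(3.909e-05/6.361e-03) / ln(6.361e-03/6.790e-02)
  = ln(0.00614526) / ln(0.0936819)
  = -5.09207 / -2.36785 ≈ 2.15050

2.15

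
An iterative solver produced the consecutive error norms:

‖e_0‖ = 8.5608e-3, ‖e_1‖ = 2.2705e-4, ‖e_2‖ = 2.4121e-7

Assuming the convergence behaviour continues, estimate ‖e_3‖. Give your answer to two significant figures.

First estimate the order: p ≈ ln(‖e_2‖/‖e_1‖) / ln(‖e_1‖/‖e_0‖) = ln(2.4121e-7/2.2705e-4)/ln(2.2705e-4/8.5608e-3) = ln(0.00106237)/ln(0.0265221) ≈ 1.8864.
Then ‖e_3‖ ≈ ‖e_2‖·(‖e_2‖/‖e_1‖)^p = 2.4121e-7·(0.00106237)^1.8864 = 2.4121e-7·2.45678e-06 ≈ 5.926e-13.

5.9e-13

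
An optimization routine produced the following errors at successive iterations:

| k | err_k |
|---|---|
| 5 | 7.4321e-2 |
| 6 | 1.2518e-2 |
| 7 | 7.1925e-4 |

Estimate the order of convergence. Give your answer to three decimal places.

1.604

p ≈ ln(err_7/err_6) / ln(err_6/err_5)
  = ln(7.1925e-4/1.2518e-2) / ln(1.2518e-2/7.4321e-2)
  = ln(0.0574573) / ln(0.168432)
  = -2.856713 / -1.781223 ≈ 1.603793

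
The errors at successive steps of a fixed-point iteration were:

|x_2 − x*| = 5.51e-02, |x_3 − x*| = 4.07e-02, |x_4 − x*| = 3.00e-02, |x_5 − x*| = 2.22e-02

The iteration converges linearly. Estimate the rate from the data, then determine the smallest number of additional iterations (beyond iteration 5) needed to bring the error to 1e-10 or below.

Rate ρ ≈ |x_5 − x*|/|x_4 − x*| = 2.22e-02/3.00e-02 = 0.7400.
After j more steps, |x_{5+j} − x*| ≈ 2.22e-02·ρ^j; need ρ^j ≤ 1e-10/2.22e-02 = 4.5045e-09.
j ≥ ln(4.5045e-09)/ln(0.7400) = -19.2182/-0.30111 = 63.825.
So 64 more iterations are needed.

64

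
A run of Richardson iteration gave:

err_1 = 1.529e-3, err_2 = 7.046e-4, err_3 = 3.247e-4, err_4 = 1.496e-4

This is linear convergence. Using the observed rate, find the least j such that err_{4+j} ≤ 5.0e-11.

Rate ρ ≈ err_4/err_3 = 1.496e-4/3.247e-4 = 0.4607.
After j more steps, err_{4+j} ≈ 1.496e-4·ρ^j; need ρ^j ≤ 5.0e-11/1.496e-4 = 3.34225e-07.
j ≥ ln(3.34225e-07)/ln(0.4607) = -14.9115/-0.77501 = 19.240.
So 20 more iterations are needed.

20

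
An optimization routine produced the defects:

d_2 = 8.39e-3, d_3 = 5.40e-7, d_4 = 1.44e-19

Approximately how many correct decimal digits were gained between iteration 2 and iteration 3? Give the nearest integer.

Digits gained ≈ log₁₀(d_2/d_3) = log₁₀(8.39e-3/5.40e-7) = log₁₀(15537) ≈ 4.191.

4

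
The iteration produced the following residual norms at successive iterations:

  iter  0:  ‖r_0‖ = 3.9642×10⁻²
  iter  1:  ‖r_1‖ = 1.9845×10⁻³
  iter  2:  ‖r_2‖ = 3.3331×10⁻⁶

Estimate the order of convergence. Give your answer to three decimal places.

2.134

p ≈ ln(‖r_2‖/‖r_1‖) / ln(‖r_1‖/‖r_0‖)
  = ln(3.3331×10⁻⁶/1.9845×10⁻³) / ln(1.9845×10⁻³/3.9642×10⁻²)
  = ln(0.00167957) / ln(0.0500605)
  = -6.389217 / -2.994523 ≈ 2.133634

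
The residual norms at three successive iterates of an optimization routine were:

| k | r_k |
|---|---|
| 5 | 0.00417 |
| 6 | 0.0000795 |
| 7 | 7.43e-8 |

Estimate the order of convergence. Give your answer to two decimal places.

p ≈ ln(r_7/r_6) / ln(r_6/r_5)
  = ln(7.43e-8/0.0000795) / ln(0.0000795/0.00417)
  = ln(0.000934591) / ln(0.0190647)
  = -6.97540 / -3.95992 ≈ 1.76150

1.76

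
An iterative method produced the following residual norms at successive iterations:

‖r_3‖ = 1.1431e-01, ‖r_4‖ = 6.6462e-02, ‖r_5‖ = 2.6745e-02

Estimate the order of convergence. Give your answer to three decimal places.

p ≈ ln(‖r_5‖/‖r_4‖) / ln(‖r_4‖/‖r_3‖)
  = ln(2.6745e-02/6.6462e-02) / ln(6.6462e-02/1.1431e-01)
  = ln(0.40241) / ln(0.581419)
  = -0.910284 / -0.542284 ≈ 1.678611

1.679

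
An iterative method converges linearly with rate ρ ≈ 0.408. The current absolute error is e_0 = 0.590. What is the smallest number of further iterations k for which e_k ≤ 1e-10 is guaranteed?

26

After k steps, e_k ≈ 0.590·0.408^k.
Need 0.408^k ≤ 1e-10/0.590 = 1.69492e-10.
k ≥ ln(1.69492e-10)/ln(0.408) = -22.4982/-0.89649 = 25.096.
Smallest integer k = 26.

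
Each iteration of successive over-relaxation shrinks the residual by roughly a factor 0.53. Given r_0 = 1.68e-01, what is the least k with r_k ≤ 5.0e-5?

After k steps, r_k ≈ 1.68e-01·0.53^k.
Need 0.53^k ≤ 5.0e-5/1.68e-01 = 0.000297619.
k ≥ ln(0.000297619)/ln(0.53) = -8.1197/-0.63488 = 12.789.
Smallest integer k = 13.

13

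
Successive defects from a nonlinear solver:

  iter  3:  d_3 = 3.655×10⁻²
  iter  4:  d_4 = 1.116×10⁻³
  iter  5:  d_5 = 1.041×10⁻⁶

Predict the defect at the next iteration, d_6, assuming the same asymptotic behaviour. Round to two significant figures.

First estimate the order: p ≈ ln(d_5/d_4) / ln(d_4/d_3) = ln(1.041×10⁻⁶/1.116×10⁻³)/ln(1.116×10⁻³/3.655×10⁻²) = ln(0.000932796)/ln(0.0305335) ≈ 1.9998.
Then d_6 ≈ d_5·(d_5/d_4)^p = 1.041×10⁻⁶·(0.000932796)^1.9998 = 1.041×10⁻⁶·8.71323e-07 ≈ 9.07e-13.

9.1e-13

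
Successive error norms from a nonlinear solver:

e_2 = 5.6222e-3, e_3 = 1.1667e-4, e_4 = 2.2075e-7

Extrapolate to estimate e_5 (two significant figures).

First estimate the order: p ≈ ln(e_4/e_3) / ln(e_3/e_2) = ln(2.2075e-7/1.1667e-4)/ln(1.1667e-4/5.6222e-3) = ln(0.00189209)/ln(0.0207517) ≈ 1.6180.
Then e_5 ≈ e_4·(e_4/e_3)^p = 2.2075e-7·(0.00189209)^1.6180 = 2.2075e-7·3.92728e-05 ≈ 8.669e-12.

8.7e-12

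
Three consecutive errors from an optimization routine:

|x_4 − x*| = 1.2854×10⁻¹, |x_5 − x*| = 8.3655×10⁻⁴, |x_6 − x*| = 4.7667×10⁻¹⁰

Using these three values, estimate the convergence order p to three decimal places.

p ≈ ln(|x_6 − x*|/|x_5 − x*|) / ln(|x_5 − x*|/|x_4 − x*|)
  = ln(4.7667×10⁻¹⁰/8.3655×10⁻⁴) / ln(8.3655×10⁻⁴/1.2854×10⁻¹)
  = ln(5.69805e-07) / ln(0.00650809)
  = -14.377972 / -5.034709 ≈ 2.855770

2.856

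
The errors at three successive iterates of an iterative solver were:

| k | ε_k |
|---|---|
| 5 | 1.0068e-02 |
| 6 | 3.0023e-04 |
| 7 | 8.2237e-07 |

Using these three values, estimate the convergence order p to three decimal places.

p ≈ ln(ε_7/ε_6) / ln(ε_6/ε_5)
  = ln(8.2237e-07/3.0023e-04) / ln(3.0023e-04/1.0068e-02)
  = ln(0.00273913) / ln(0.0298202)
  = -5.900115 / -3.512569 ≈ 1.679715

1.680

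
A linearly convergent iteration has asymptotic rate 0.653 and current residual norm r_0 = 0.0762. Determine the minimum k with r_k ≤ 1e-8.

After k steps, r_k ≈ 0.0762·0.653^k.
Need 0.653^k ≤ 1e-8/0.0762 = 1.31234e-07.
k ≥ ln(1.31234e-07)/ln(0.653) = -15.8463/-0.42618 = 37.182.
Smallest integer k = 38.

38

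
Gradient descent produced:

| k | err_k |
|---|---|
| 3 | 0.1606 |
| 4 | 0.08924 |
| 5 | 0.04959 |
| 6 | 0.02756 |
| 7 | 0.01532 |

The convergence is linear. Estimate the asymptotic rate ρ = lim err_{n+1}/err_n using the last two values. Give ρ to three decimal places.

ρ ≈ err_7/err_6 = 0.01532/0.02756 = 0.55588

0.556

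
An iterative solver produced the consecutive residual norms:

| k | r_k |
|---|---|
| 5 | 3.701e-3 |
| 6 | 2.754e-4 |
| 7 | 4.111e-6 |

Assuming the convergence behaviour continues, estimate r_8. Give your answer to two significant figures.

First estimate the order: p ≈ ln(r_7/r_6) / ln(r_6/r_5) = ln(4.111e-6/2.754e-4)/ln(2.754e-4/3.701e-3) = ln(0.0149274)/ln(0.0744123) ≈ 1.6183.
Then r_8 ≈ r_7·(r_7/r_6)^p = 4.111e-6·(0.0149274)^1.6183 = 4.111e-6·0.00110907 ≈ 4.559e-09.

4.6e-9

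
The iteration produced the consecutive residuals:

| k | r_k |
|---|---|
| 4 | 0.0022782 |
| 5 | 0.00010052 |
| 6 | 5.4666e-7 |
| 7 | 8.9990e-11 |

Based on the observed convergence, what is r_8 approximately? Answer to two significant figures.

4.3e-17

First estimate the order: p ≈ ln(r_7/r_6) / ln(r_6/r_5) = ln(8.9990e-11/5.4666e-7)/ln(5.4666e-7/0.00010052) = ln(0.000164618)/ln(0.00543832) ≈ 1.6708.
Then r_8 ≈ r_7·(r_7/r_6)^p = 8.9990e-11·(0.000164618)^1.6708 = 8.9990e-11·4.76969e-07 ≈ 4.292e-17.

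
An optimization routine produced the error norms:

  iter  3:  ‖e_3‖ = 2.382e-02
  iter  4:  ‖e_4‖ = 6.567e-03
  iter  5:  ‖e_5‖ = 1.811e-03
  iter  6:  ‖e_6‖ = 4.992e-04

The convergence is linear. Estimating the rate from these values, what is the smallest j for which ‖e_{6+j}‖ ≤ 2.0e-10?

Rate ρ ≈ ‖e_6‖/‖e_5‖ = 4.992e-04/1.811e-03 = 0.2756.
After j more steps, ‖e_{6+j}‖ ≈ 4.992e-04·ρ^j; need ρ^j ≤ 2.0e-10/4.992e-04 = 4.00641e-07.
j ≥ ln(4.00641e-07)/ln(0.2756) = -14.7302/-1.28880 = 11.429.
So 12 more iterations are needed.

12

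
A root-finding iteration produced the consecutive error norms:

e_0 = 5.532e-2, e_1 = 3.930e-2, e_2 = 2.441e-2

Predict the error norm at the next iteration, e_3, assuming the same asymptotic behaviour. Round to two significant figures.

First estimate the order: p ≈ ln(e_2/e_1) / ln(e_1/e_0) = ln(2.441e-2/3.930e-2)/ln(3.930e-2/5.532e-2) = ln(0.62112)/ln(0.710412) ≈ 1.3929.
Then e_3 ≈ e_2·(e_2/e_1)^p = 2.441e-2·(0.62112)^1.3929 = 2.441e-2·0.515127 ≈ 0.01257.

1.3e-2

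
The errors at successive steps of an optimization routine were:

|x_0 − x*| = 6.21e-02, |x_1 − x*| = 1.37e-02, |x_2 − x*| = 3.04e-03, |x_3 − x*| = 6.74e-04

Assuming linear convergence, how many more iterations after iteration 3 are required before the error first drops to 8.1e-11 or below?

Rate ρ ≈ |x_3 − x*|/|x_2 − x*| = 6.74e-04/3.04e-03 = 0.2217.
After j more steps, |x_{3+j} − x*| ≈ 6.74e-04·ρ^j; need ρ^j ≤ 8.1e-11/6.74e-04 = 1.20178e-07.
j ≥ ln(1.20178e-07)/ln(0.2217) = -15.9343/-1.50643 = 10.578.
So 11 more iterations are needed.

11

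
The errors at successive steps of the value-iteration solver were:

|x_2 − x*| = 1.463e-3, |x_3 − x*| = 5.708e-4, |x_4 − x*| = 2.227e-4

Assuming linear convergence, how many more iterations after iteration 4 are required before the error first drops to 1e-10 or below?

Rate ρ ≈ |x_4 − x*|/|x_3 − x*| = 2.227e-4/5.708e-4 = 0.3902.
After j more steps, |x_{4+j} − x*| ≈ 2.227e-4·ρ^j; need ρ^j ≤ 1e-10/2.227e-4 = 4.49035e-07.
j ≥ ln(4.49035e-07)/ln(0.3902) = -14.6162/-0.94110 = 15.531.
So 16 more iterations are needed.

16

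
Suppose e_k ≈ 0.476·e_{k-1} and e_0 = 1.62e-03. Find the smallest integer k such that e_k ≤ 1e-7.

After k steps, e_k ≈ 1.62e-03·0.476^k.
Need 0.476^k ≤ 1e-7/1.62e-03 = 6.17284e-05.
k ≥ ln(6.17284e-05)/ln(0.476) = -9.6928/-0.74234 = 13.057.
Smallest integer k = 14.

14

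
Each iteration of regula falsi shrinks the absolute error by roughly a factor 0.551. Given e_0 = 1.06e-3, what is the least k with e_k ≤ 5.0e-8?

17

After k steps, e_k ≈ 1.06e-3·0.551^k.
Need 0.551^k ≤ 5.0e-8/1.06e-3 = 4.71698e-05.
k ≥ ln(4.71698e-05)/ln(0.551) = -9.9618/-0.59602 = 16.714.
Smallest integer k = 17.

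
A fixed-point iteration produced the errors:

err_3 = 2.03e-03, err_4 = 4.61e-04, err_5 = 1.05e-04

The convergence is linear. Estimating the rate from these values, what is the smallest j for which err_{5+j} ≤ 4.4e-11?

10

Rate ρ ≈ err_5/err_4 = 1.05e-04/4.61e-04 = 0.2278.
After j more steps, err_{5+j} ≈ 1.05e-04·ρ^j; need ρ^j ≤ 4.4e-11/1.05e-04 = 4.19048e-07.
j ≥ ln(4.19048e-07)/ln(0.2278) = -14.6853/-1.47929 = 9.927.
So 10 more iterations are needed.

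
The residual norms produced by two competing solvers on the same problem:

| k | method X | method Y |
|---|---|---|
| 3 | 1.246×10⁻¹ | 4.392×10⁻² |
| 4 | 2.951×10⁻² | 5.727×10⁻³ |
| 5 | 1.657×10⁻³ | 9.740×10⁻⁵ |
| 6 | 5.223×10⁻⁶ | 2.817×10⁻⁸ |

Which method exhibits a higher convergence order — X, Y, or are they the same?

Method X: p ≈ ln(5.223×10⁻⁶/1.657×10⁻³)/ln(1.657×10⁻³/2.951×10⁻²) ≈ 2.00.
Method Y: p ≈ ln(2.817×10⁻⁸/9.740×10⁻⁵)/ln(9.740×10⁻⁵/5.727×10⁻³) ≈ 2.00.
Both orders ≈ 2.0 — effectively the same.

same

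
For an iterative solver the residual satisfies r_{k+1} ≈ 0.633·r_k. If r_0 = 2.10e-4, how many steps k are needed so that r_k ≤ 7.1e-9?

After k steps, r_k ≈ 2.10e-4·0.633^k.
Need 0.633^k ≤ 7.1e-9/2.10e-4 = 3.38095e-05.
k ≥ ln(3.38095e-05)/ln(0.633) = -10.2948/-0.45728 = 22.513.
Smallest integer k = 23.

23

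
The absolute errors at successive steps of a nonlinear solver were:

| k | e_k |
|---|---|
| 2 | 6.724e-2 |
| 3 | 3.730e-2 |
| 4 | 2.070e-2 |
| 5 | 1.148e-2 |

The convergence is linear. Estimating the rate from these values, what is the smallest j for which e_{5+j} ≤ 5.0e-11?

33

Rate ρ ≈ e_5/e_4 = 1.148e-2/2.070e-2 = 0.5546.
After j more steps, e_{5+j} ≈ 1.148e-2·ρ^j; need ρ^j ≤ 5.0e-11/1.148e-2 = 4.3554e-09.
j ≥ ln(4.3554e-09)/ln(0.5546) = -19.2518/-0.58951 = 32.657.
So 33 more iterations are needed.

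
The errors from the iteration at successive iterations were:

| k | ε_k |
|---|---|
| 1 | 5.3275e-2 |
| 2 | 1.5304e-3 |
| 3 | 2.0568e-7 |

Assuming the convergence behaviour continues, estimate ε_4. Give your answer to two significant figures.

First estimate the order: p ≈ ln(ε_3/ε_2) / ln(ε_2/ε_1) = ln(2.0568e-7/1.5304e-3)/ln(1.5304e-3/5.3275e-2) = ln(0.000134396)/ln(0.0287264) ≈ 2.5112.
Then ε_4 ≈ ε_3·(ε_3/ε_2)^p = 2.0568e-7·(0.000134396)^2.5112 = 2.0568e-7·1.89498e-10 ≈ 3.898e-17.

3.9e-17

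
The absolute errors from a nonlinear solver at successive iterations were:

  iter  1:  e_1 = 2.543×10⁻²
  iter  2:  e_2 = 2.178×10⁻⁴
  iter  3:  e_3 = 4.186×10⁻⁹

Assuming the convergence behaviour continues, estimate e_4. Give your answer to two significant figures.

First estimate the order: p ≈ ln(e_3/e_2) / ln(e_2/e_1) = ln(4.186×10⁻⁹/2.178×10⁻⁴)/ln(2.178×10⁻⁴/2.543×10⁻²) = ln(1.92195e-05)/ln(0.00856469) ≈ 2.2814.
Then e_4 ≈ e_3·(e_3/e_2)^p = 4.186×10⁻⁹·(1.92195e-05)^2.2814 = 4.186×10⁻⁹·1.73912e-11 ≈ 7.28e-20.

7.3e-20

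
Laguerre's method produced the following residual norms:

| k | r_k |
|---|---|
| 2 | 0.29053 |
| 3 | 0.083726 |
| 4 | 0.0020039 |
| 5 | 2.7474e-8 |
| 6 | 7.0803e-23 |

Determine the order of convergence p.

Consecutive ratios: r_6/r_5 = 7.0803e-23/2.7474e-8 = 2.57709e-15, r_5/r_4 = 2.7474e-8/0.0020039 = 1.37103e-05.
p ≈ ln(2.57709e-15)/ln(1.37103e-05) = -33.5921/-11.1974 ≈ 3.00.
So the convergence is cubic (order 3).

3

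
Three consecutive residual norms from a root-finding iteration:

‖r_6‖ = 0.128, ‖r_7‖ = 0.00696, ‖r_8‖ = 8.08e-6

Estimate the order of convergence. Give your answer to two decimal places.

2.32

p ≈ ln(‖r_8‖/‖r_7‖) / ln(‖r_7‖/‖r_6‖)
  = ln(8.08e-6/0.00696) / ln(0.00696/0.128)
  = ln(0.00116092) / ln(0.054375)
  = -6.75854 / -2.91185 ≈ 2.32105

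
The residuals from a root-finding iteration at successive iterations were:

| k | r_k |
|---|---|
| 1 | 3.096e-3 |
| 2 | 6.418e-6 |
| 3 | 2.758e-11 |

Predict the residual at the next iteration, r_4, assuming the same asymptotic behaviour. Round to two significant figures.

5.1e-22

First estimate the order: p ≈ ln(r_3/r_2) / ln(r_2/r_1) = ln(2.758e-11/6.418e-6)/ln(6.418e-6/3.096e-3) = ln(4.29729e-06)/ln(0.002073) ≈ 2.0000.
Then r_4 ≈ r_3·(r_3/r_2)^p = 2.758e-11·(4.29729e-06)^2.0000 = 2.758e-11·1.84667e-11 ≈ 5.093e-22.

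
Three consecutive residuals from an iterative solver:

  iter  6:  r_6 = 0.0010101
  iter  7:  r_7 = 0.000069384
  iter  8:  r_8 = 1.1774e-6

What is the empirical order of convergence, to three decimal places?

p ≈ ln(r_8/r_7) / ln(r_7/r_6)
  = ln(1.1774e-6/0.000069384) / ln(0.000069384/0.0010101)
  = ln(0.0169693) / ln(0.0686902)
  = -4.076349 / -2.678149 ≈ 1.522077

1.522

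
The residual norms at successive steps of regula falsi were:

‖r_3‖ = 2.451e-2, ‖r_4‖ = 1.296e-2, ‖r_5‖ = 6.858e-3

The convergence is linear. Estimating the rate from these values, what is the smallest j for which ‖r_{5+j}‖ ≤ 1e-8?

22

Rate ρ ≈ ‖r_5‖/‖r_4‖ = 6.858e-3/1.296e-2 = 0.5292.
After j more steps, ‖r_{5+j}‖ ≈ 6.858e-3·ρ^j; need ρ^j ≤ 1e-8/6.858e-3 = 1.45815e-06.
j ≥ ln(1.45815e-06)/ln(0.5292) = -13.4383/-0.63639 = 21.116.
So 22 more iterations are needed.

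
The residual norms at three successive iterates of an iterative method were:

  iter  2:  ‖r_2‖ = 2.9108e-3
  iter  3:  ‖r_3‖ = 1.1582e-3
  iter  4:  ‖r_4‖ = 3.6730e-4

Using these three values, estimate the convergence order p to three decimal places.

p ≈ ln(‖r_4‖/‖r_3‖) / ln(‖r_3‖/‖r_2‖)
  = ln(3.6730e-4/1.1582e-3) / ln(1.1582e-3/2.9108e-3)
  = ln(0.31713) / ln(0.397897)
  = -1.148443 / -0.921562 ≈ 1.246192

1.246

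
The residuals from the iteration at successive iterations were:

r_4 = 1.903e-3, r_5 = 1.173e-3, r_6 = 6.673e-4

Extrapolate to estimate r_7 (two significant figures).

3.5e-4

First estimate the order: p ≈ ln(r_6/r_5) / ln(r_5/r_4) = ln(6.673e-4/1.173e-3)/ln(1.173e-3/1.903e-3) = ln(0.568883)/ln(0.616395) ≈ 1.1658.
Then r_7 ≈ r_6·(r_6/r_5)^p = 6.673e-4·(0.568883)^1.1658 = 6.673e-4·0.518091 ≈ 0.0003457.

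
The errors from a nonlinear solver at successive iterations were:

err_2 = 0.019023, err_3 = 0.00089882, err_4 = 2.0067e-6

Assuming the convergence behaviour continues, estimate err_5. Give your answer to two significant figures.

1.0e-11

First estimate the order: p ≈ ln(err_4/err_3) / ln(err_3/err_2) = ln(2.0067e-6/0.00089882)/ln(0.00089882/0.019023) = ln(0.00223259)/ln(0.0472491) ≈ 2.0000.
Then err_5 ≈ err_4·(err_4/err_3)^p = 2.0067e-6·(0.00223259)^2.0000 = 2.0067e-6·4.98446e-06 ≈ 1e-11.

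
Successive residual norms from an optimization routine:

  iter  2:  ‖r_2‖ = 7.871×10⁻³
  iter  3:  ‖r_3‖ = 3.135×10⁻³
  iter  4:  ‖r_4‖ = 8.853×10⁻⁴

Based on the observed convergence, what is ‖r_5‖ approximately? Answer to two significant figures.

First estimate the order: p ≈ ln(‖r_4‖/‖r_3‖) / ln(‖r_3‖/‖r_2‖) = ln(8.853×10⁻⁴/3.135×10⁻³)/ln(3.135×10⁻³/7.871×10⁻³) = ln(0.282392)/ln(0.398298) ≈ 1.3736.
Then ‖r_5‖ ≈ ‖r_4‖·(‖r_4‖/‖r_3‖)^p = 8.853×10⁻⁴·(0.282392)^1.3736 = 8.853×10⁻⁴·0.176072 ≈ 0.0001559.

1.6e-4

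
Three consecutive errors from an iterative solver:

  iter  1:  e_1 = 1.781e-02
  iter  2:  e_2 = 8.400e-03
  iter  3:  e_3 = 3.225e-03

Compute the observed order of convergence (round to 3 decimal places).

1.274

p ≈ ln(e_3/e_2) / ln(e_2/e_1)
  = ln(3.225e-03/8.400e-03) / ln(8.400e-03/1.781e-02)
  = ln(0.383929) / ln(0.471645)
  = -0.957298 / -0.751529 ≈ 1.273800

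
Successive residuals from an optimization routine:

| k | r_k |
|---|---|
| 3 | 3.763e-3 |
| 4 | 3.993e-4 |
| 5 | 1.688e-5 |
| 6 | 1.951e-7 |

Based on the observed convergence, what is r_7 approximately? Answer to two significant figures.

3.6e-10

First estimate the order: p ≈ ln(r_6/r_5) / ln(r_5/r_4) = ln(1.951e-7/1.688e-5)/ln(1.688e-5/3.993e-4) = ln(0.0115581)/ln(0.042274) ≈ 1.4099.
Then r_7 ≈ r_6·(r_6/r_5)^p = 1.951e-7·(0.0115581)^1.4099 = 1.951e-7·0.00185722 ≈ 3.623e-10.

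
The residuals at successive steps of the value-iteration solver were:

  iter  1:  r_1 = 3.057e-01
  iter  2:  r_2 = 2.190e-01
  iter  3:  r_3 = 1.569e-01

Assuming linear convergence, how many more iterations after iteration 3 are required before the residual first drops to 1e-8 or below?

Rate ρ ≈ r_3/r_2 = 1.569e-01/2.190e-01 = 0.7164.
After j more steps, r_{3+j} ≈ 1.569e-01·ρ^j; need ρ^j ≤ 1e-8/1.569e-01 = 6.37349e-08.
j ≥ ln(6.37349e-08)/ln(0.7164) = -16.5685/-0.33352 = 49.678.
So 50 more iterations are needed.

50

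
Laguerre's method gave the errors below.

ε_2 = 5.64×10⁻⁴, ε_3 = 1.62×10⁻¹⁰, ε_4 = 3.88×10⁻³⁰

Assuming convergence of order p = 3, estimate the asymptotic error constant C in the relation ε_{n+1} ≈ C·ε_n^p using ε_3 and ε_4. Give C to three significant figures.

0.913

C ≈ ε_4 / ε_3^3
  = 3.88×10⁻³⁰ / (1.62×10⁻¹⁰)^3
  = 3.88×10⁻³⁰ / 4.25153e-30 ≈ 0.91261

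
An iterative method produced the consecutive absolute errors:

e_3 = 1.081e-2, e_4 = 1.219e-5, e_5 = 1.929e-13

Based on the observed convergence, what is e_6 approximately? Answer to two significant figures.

4.4e-34

First estimate the order: p ≈ ln(e_5/e_4) / ln(e_4/e_3) = ln(1.929e-13/1.219e-5)/ln(1.219e-5/1.081e-2) = ln(1.58244e-08)/ln(0.00112766) ≈ 2.6462.
Then e_6 ≈ e_5·(e_5/e_4)^p = 1.929e-13·(1.58244e-08)^2.6462 = 1.929e-13·2.27961e-21 ≈ 4.397e-34.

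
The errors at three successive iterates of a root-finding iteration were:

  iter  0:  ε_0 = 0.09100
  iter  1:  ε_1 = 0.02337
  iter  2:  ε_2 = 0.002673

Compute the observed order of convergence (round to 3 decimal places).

p ≈ ln(ε_2/ε_1) / ln(ε_1/ε_0)
  = ln(0.002673/0.02337) / ln(0.02337/0.09100)
  = ln(0.114377) / ln(0.256813)
  = -2.168255 / -1.359407 ≈ 1.595001

1.595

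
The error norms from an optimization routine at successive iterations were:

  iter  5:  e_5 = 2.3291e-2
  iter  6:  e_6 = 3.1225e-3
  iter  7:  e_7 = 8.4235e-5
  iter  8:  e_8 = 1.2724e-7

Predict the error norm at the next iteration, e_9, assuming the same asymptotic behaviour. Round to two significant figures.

First estimate the order: p ≈ ln(e_8/e_7) / ln(e_7/e_6) = ln(1.2724e-7/8.4235e-5)/ln(8.4235e-5/3.1225e-3) = ln(0.00151054)/ln(0.0269768) ≈ 1.7979.
Then e_9 ≈ e_8·(e_8/e_7)^p = 1.2724e-7·(0.00151054)^1.7979 = 1.2724e-7·8.47934e-06 ≈ 1.079e-12.

1.1e-12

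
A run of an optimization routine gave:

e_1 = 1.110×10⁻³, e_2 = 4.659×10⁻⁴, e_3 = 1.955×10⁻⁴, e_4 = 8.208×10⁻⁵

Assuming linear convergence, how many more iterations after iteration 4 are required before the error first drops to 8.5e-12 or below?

Rate ρ ≈ e_4/e_3 = 8.208×10⁻⁵/1.955×10⁻⁴ = 0.4198.
After j more steps, e_{4+j} ≈ 8.208×10⁻⁵·ρ^j; need ρ^j ≤ 8.5e-12/8.208×10⁻⁵ = 1.03558e-07.
j ≥ ln(1.03558e-07)/ln(0.4198) = -16.0831/-0.86798 = 18.529.
So 19 more iterations are needed.

19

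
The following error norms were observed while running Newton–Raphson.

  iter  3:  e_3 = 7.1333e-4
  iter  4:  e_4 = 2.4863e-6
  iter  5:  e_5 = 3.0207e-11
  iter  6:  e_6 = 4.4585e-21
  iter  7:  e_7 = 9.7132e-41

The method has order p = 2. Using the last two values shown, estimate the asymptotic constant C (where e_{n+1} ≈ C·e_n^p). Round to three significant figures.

C ≈ e_7 / e_6^2
  = 9.7132e-41 / (4.4585e-21)^2
  = 9.7132e-41 / 1.98782e-41 ≈ 4.8864

4.89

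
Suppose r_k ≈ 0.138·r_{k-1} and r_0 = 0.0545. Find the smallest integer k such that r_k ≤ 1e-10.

11

After k steps, r_k ≈ 0.0545·0.138^k.
Need 0.138^k ≤ 1e-10/0.0545 = 1.83486e-09.
k ≥ ln(1.83486e-09)/ln(0.138) = -20.1163/-1.98050 = 10.157.
Smallest integer k = 11.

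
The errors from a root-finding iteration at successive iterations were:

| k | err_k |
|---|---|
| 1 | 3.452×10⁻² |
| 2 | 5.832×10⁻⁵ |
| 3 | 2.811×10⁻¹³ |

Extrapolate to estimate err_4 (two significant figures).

3.1e-38

First estimate the order: p ≈ ln(err_3/err_2) / ln(err_2/err_1) = ln(2.811×10⁻¹³/5.832×10⁻⁵)/ln(5.832×10⁻⁵/3.452×10⁻²) = ln(4.81996e-09)/ln(0.00168946) ≈ 3.0001.
Then err_4 ≈ err_3·(err_3/err_2)^p = 2.811×10⁻¹³·(4.81996e-09)^3.0001 = 2.811×10⁻¹³·1.11763e-25 ≈ 3.142e-38.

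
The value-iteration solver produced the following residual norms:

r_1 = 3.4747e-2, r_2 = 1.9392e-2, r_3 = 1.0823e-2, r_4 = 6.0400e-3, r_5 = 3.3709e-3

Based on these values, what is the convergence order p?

Consecutive ratios: r_5/r_4 = 3.3709e-3/6.0400e-3 = 0.558096, r_4/r_3 = 6.0400e-3/1.0823e-2 = 0.558071.
p ≈ ln(0.558096)/ln(0.558071) = -0.5832/-0.5833 ≈ 1.00.
So the convergence is linear (order 1).

1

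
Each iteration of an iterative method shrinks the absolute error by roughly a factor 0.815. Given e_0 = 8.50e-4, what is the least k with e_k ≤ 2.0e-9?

After k steps, e_k ≈ 8.50e-4·0.815^k.
Need 0.815^k ≤ 2.0e-9/8.50e-4 = 2.35294e-06.
k ≥ ln(2.35294e-06)/ln(0.815) = -12.9598/-0.20457 = 63.351.
Smallest integer k = 64.

64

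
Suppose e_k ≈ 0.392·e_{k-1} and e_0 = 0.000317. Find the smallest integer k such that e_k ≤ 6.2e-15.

27

After k steps, e_k ≈ 0.000317·0.392^k.
Need 0.392^k ≤ 6.2e-15/0.000317 = 1.95584e-11.
k ≥ ln(1.95584e-11)/ln(0.392) = -24.6576/-0.93649 = 26.330.
Smallest integer k = 27.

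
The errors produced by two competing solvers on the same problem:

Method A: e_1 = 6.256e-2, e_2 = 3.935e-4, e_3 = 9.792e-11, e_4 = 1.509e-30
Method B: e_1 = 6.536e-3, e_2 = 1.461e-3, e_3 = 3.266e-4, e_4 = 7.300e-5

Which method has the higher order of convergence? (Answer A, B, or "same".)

A

Method A: p ≈ ln(1.509e-30/9.792e-11)/ln(9.792e-11/3.935e-4) ≈ 3.00.
Method B: p ≈ ln(7.300e-5/3.266e-4)/ln(3.266e-4/1.461e-3) ≈ 1.00.
Method A has the higher order (≈3.0 vs ≈1.0).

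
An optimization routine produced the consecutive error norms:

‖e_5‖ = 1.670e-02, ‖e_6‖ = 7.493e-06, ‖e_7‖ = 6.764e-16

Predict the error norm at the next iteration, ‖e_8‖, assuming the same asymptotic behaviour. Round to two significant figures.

5.0e-46

First estimate the order: p ≈ ln(‖e_7‖/‖e_6‖) / ln(‖e_6‖/‖e_5‖) = ln(6.764e-16/7.493e-06)/ln(7.493e-06/1.670e-02) = ln(9.02709e-11)/ln(0.000448683) ≈ 3.0001.
Then ‖e_8‖ ≈ ‖e_7‖·(‖e_7‖/‖e_6‖)^p = 6.764e-16·(9.02709e-11)^3.0001 = 6.764e-16·7.33903e-31 ≈ 4.964e-46.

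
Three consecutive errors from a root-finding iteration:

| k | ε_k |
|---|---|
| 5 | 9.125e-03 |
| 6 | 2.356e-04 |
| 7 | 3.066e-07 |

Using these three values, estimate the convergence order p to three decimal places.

1.817

p ≈ ln(ε_7/ε_6) / ln(ε_6/ε_5)
  = ln(3.066e-07/2.356e-04) / ln(2.356e-04/9.125e-03)
  = ln(0.00130136) / ln(0.0258192)
  = -6.644345 / -3.656637 ≈ 1.817064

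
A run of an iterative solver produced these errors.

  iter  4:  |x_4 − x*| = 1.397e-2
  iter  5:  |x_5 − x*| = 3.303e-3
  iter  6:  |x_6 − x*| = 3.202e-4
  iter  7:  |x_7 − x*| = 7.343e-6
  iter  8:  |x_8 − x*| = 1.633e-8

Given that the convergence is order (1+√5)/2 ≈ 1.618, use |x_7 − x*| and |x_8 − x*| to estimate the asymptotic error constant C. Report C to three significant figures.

C ≈ |x_8 − x*| / |x_7 − x*|^1.618
  = 1.633e-8 / (7.343e-6)^1.618
  = 1.633e-8 / 4.93155e-09 ≈ 3.3113

3.31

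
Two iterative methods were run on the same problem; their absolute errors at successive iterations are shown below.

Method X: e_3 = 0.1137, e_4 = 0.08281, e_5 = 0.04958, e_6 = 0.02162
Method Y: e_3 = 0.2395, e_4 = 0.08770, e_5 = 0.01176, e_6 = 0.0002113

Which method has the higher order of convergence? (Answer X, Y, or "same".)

Y

Method X: p ≈ ln(0.02162/0.04958)/ln(0.04958/0.08281) ≈ 1.62.
Method Y: p ≈ ln(0.0002113/0.01176)/ln(0.01176/0.08770) ≈ 2.00.
Method Y has the higher order (≈2.0 vs ≈1.6).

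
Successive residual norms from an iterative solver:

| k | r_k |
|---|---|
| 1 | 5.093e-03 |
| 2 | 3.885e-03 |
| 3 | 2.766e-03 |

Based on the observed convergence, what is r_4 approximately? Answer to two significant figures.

First estimate the order: p ≈ ln(r_3/r_2) / ln(r_2/r_1) = ln(2.766e-03/3.885e-03)/ln(3.885e-03/5.093e-03) = ln(0.711969)/ln(0.762812) ≈ 1.2548.
Then r_4 ≈ r_3·(r_3/r_2)^p = 2.766e-03·(0.711969)^1.2548 = 2.766e-03·0.652932 ≈ 0.001806.

1.8e-3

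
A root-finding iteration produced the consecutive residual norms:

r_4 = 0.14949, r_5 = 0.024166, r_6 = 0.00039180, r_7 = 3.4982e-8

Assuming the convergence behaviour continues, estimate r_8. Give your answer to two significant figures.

First estimate the order: p ≈ ln(r_7/r_6) / ln(r_6/r_5) = ln(3.4982e-8/0.00039180)/ln(0.00039180/0.024166) = ln(8.92853e-05)/ln(0.0162129) ≈ 2.2620.
Then r_8 ≈ r_7·(r_7/r_6)^p = 3.4982e-8·(8.92853e-05)^2.2620 = 3.4982e-8·6.9289e-10 ≈ 2.424e-17.

2.4e-17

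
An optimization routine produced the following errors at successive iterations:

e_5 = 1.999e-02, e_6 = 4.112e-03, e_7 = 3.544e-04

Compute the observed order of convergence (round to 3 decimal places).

1.550

p ≈ ln(e_7/e_6) / ln(e_6/e_5)
  = ln(3.544e-04/4.112e-03) / ln(4.112e-03/1.999e-02)
  = ln(0.0861868) / ln(0.205703)
  = -2.451238 / -1.581322 ≈ 1.550119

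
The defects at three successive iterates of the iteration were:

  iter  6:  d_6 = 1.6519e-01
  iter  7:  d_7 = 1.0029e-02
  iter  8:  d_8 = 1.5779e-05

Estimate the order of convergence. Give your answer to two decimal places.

2.30

p ≈ ln(d_8/d_7) / ln(d_7/d_6)
  = ln(1.5779e-05/1.0029e-02) / ln(1.0029e-02/1.6519e-01)
  = ln(0.00157334) / ln(0.0607119)
  = -6.45455 / -2.80162 ≈ 2.30386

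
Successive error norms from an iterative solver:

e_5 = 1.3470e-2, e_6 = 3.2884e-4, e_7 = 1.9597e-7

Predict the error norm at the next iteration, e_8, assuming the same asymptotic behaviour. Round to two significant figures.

First estimate the order: p ≈ ln(e_7/e_6) / ln(e_6/e_5) = ln(1.9597e-7/3.2884e-4)/ln(3.2884e-4/1.3470e-2) = ln(0.000595943)/ln(0.0244128) ≈ 2.0000.
Then e_8 ≈ e_7·(e_7/e_6)^p = 1.9597e-7·(0.000595943)^2.0000 = 1.9597e-7·3.55148e-07 ≈ 6.96e-14.

7.0e-14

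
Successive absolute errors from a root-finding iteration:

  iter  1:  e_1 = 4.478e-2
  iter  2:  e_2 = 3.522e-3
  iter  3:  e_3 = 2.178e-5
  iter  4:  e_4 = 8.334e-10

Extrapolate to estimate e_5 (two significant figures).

1.2e-18

First estimate the order: p ≈ ln(e_4/e_3) / ln(e_3/e_2) = ln(8.334e-10/2.178e-5)/ln(2.178e-5/3.522e-3) = ln(3.82645e-05)/ln(0.00618399) ≈ 1.9999.
Then e_5 ≈ e_4·(e_4/e_3)^p = 8.334e-10·(3.82645e-05)^1.9999 = 8.334e-10·1.46566e-09 ≈ 1.221e-18.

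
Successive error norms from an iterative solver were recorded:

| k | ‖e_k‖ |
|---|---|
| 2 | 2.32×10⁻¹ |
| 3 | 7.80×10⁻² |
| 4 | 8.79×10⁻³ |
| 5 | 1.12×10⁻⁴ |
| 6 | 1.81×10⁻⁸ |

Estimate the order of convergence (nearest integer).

Consecutive ratios: ‖e_6‖/‖e_5‖ = 1.81×10⁻⁸/1.12×10⁻⁴ = 0.000161607, ‖e_5‖/‖e_4‖ = 1.12×10⁻⁴/8.79×10⁻³ = 0.0127418.
p ≈ ln(0.000161607)/ln(0.0127418) = -8.7303/-4.3629 ≈ 2.00.
So the convergence is quadratic (order 2).

2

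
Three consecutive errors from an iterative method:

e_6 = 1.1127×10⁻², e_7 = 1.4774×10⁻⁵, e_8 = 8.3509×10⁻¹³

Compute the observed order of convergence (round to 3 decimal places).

p ≈ ln(e_8/e_7) / ln(e_7/e_6)
  = ln(8.3509×10⁻¹³/1.4774×10⁻⁵) / ln(1.4774×10⁻⁵/1.1127×10⁻²)
  = ln(5.65243e-08) / ln(0.00132776)
  = -16.688595 / -6.624262 ≈ 2.519314

2.519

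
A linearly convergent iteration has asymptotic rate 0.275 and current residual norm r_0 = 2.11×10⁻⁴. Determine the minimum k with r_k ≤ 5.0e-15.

After k steps, r_k ≈ 2.11×10⁻⁴·0.275^k.
Need 0.275^k ≤ 5.0e-15/2.11×10⁻⁴ = 2.36967e-11.
k ≥ ln(2.36967e-11)/ln(0.275) = -24.4657/-1.29098 = 18.951.
Smallest integer k = 19.

19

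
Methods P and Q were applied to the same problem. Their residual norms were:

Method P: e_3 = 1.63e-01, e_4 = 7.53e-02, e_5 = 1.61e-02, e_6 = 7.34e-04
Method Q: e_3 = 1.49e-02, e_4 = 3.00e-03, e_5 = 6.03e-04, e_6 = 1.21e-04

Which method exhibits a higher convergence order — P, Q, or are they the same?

P

Method P: p ≈ ln(7.34e-04/1.61e-02)/ln(1.61e-02/7.53e-02) ≈ 2.00.
Method Q: p ≈ ln(1.21e-04/6.03e-04)/ln(6.03e-04/3.00e-03) ≈ 1.00.
Method P has the higher order (≈2.0 vs ≈1.0).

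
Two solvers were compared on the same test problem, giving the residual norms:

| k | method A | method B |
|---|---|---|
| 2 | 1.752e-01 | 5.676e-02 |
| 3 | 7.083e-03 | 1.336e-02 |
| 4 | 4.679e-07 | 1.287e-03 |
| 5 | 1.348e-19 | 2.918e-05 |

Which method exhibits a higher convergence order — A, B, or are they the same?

A

Method A: p ≈ ln(1.348e-19/4.679e-07)/ln(4.679e-07/7.083e-03) ≈ 3.00.
Method B: p ≈ ln(2.918e-05/1.287e-03)/ln(1.287e-03/1.336e-02) ≈ 1.62.
Method A has the higher order (≈3.0 vs ≈1.6).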